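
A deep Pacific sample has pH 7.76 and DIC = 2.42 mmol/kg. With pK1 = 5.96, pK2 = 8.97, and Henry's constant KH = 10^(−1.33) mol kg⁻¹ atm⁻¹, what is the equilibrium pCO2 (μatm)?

α₀ = 1 / (1 + K1/[H⁺] + K1K2/[H⁺]²) = 1 / (1 + 10^+1.80 + 10^+0.59)
   = 1 / (1 + 63.096 + 3.8905) = 1/67.986 = 0.01471
[CO2*] = α₀ × DIC = 0.01471 × 2.42 = 0.03560 mmol/kg
pCO2 = [CO2*]/KH = 3.560×10^-5 / 4.677×10^-2 = 761 μatm

pCO2 = 761 μatm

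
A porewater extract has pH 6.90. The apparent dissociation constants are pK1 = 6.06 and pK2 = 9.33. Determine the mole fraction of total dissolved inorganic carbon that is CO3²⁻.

α₂ = 1 / (1 + [H⁺]/K2 + [H⁺]²/(K1K2)) = 1 / (1 + 10^+2.43 + 10^+1.59)
   = 1 / (1 + 269.15 + 38.905) = 1/309.06 = 0.003236

α₂ = 0.00324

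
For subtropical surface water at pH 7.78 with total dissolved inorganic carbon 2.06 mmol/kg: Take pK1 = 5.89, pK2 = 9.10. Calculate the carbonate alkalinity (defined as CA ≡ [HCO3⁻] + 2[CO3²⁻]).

CA = [HCO3⁻] + 2[CO3²⁻] = (α₁ + 2α₂)·DIC
At pH 7.78: [H⁺]/K1 = 10^-1.89 = 0.012882, K2/[H⁺] = 10^-1.32 = 0.047863
α₁ = 1/(1 + 0.012882 + 0.047863) = 1/1.0607 = 0.9427; α₂ = α₁·K2/[H⁺] = 0.04512
α₁ + 2α₂ = 1.0330
CA = 1.0330 × 2.06 = 2.13 mmol/kg

CA = 2.13 mmol/kg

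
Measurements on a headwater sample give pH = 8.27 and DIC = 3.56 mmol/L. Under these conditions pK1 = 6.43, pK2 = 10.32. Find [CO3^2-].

[CO3²⁻] = 0.0310 mmol/L

α₂ = 1 / (1 + [H⁺]/K2 + [H⁺]²/(K1K2)) = 1 / (1 + 10^+2.05 + 10^+0.21)
   = 1 / (1 + 112.20 + 1.6218) = 1/114.82 = 0.008709
[CO3²⁻] = α₂ × DIC = 0.008709 × 3.56 = 0.0310 mmol/L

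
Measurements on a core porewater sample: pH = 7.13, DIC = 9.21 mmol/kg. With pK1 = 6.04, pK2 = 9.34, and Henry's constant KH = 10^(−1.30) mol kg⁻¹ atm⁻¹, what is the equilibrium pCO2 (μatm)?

pCO2 = 1.37×10^4 μatm

α₀ = 1 / (1 + K1/[H⁺] + K1K2/[H⁺]²) = 1 / (1 + 10^+1.09 + 10^-1.12)
   = 1 / (1 + 12.303 + 0.075858) = 1/13.379 = 0.07475
[CO2*] = α₀ × DIC = 0.07475 × 9.21 = 0.6884 mmol/kg
pCO2 = [CO2*]/KH = 6.884×10^-4 / 5.012×10^-2 = 1.37×10^4 μatm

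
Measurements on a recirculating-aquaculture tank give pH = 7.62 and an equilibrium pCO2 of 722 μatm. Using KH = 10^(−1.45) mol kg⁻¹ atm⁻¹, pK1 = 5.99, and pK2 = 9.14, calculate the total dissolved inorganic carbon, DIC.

[CO2*] = KH · pCO2 = 10^(−1.45) × 722×10^-6 = 2.562×10^-5 mol/kg
α₀ = 1/(1 + K1/[H⁺] + K1K2/[H⁺]²) = 1/(1 + 10^+1.63 + 10^+0.11) = 0.02225
DIC = [CO2*]/α₀ = 2.562×10^-5 / 0.02225 = 1.15 mmol/kg

DIC = 1.15 mmol/kg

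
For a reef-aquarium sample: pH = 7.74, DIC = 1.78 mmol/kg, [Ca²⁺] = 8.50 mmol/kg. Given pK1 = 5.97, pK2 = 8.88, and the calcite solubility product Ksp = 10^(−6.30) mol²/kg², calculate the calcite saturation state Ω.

Ω = 2.01

α₂ = 1 / (1 + [H⁺]/K2 + [H⁺]²/(K1K2)) = 1 / (1 + 10^+1.14 + 10^-0.63)
   = 1 / (1 + 13.804 + 0.23442) = 1/15.038 = 0.06650
[CO3²⁻] = α₂ × DIC = 0.06650 × 1.78 = 0.1184 mmol/kg
Ksp = 10^(−6.30) = 5.012×10^-7
Ω = [Ca²⁺][CO3²⁻]/Ksp = (8.50×10^-3)(1.184×10^-4) / 5.012×10^-7 = 2.01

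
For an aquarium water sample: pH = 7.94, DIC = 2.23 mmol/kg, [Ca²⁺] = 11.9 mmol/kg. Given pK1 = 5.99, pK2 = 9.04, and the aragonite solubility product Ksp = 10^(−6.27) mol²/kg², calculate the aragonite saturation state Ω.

Ω = 3.60

α₂ = 1 / (1 + [H⁺]/K2 + [H⁺]²/(K1K2)) = 1 / (1 + 10^+1.10 + 10^-0.85)
   = 1 / (1 + 12.589 + 0.14125) = 1/13.731 = 0.07283
[CO3²⁻] = α₂ × DIC = 0.07283 × 2.23 = 0.1624 mmol/kg
Ksp = 10^(−6.27) = 5.370×10^-7
Ω = [Ca²⁺][CO3²⁻]/Ksp = (11.9×10^-3)(1.624×10^-4) / 5.370×10^-7 = 3.60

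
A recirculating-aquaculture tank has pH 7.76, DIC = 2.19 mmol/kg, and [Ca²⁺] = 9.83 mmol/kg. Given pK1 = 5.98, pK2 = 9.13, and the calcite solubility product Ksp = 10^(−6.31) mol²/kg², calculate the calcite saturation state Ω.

Ω = 1.77

α₂ = 1 / (1 + [H⁺]/K2 + [H⁺]²/(K1K2)) = 1 / (1 + 10^+1.37 + 10^-0.41)
   = 1 / (1 + 23.442 + 0.38905) = 1/24.831 = 0.04027
[CO3²⁻] = α₂ × DIC = 0.04027 × 2.19 = 0.08820 mmol/kg
Ksp = 10^(−6.31) = 4.898×10^-7
Ω = [Ca²⁺][CO3²⁻]/Ksp = (9.83×10^-3)(8.820×10^-5) / 4.898×10^-7 = 1.77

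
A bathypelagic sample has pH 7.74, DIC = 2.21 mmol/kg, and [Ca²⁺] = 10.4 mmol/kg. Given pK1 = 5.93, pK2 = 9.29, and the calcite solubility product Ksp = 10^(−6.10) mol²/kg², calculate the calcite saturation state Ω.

Ω = 0.781

α₂ = 1 / (1 + [H⁺]/K2 + [H⁺]²/(K1K2)) = 1 / (1 + 10^+1.55 + 10^-0.26)
   = 1 / (1 + 35.481 + 0.54954) = 1/37.031 = 0.02700
[CO3²⁻] = α₂ × DIC = 0.02700 × 2.21 = 0.05968 mmol/kg
Ksp = 10^(−6.10) = 7.943×10^-7
Ω = [Ca²⁺][CO3²⁻]/Ksp = (10.4×10^-3)(5.968×10^-5) / 7.943×10^-7 = 0.781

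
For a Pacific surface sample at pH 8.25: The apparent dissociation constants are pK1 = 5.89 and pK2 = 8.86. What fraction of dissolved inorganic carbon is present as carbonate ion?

α₂ = 0.196

α₂ = 1 / (1 + [H⁺]/K2 + [H⁺]²/(K1K2)) = 1 / (1 + 10^+0.61 + 10^-1.75)
   = 1 / (1 + 4.0738 + 0.017783) = 1/5.0916 = 0.1964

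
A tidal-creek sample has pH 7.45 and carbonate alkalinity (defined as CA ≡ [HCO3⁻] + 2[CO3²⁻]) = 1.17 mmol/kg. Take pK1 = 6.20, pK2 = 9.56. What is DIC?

DIC = 1.23 mmol/kg

CA = [HCO3⁻] + 2[CO3²⁻] = (α₁ + 2α₂)·DIC
At pH 7.45: [H⁺]/K1 = 10^-1.25 = 0.056234, K2/[H⁺] = 10^-2.11 = 0.0077625
α₁ = 1/(1 + 0.056234 + 0.0077625) = 1/1.0640 = 0.9399; α₂ = α₁·K2/[H⁺] = 0.007296
α₁ + 2α₂ = 0.9544
DIC = CA / (α₁ + 2α₂) = 1.17 / 0.9544 = 1.23 mmol/kg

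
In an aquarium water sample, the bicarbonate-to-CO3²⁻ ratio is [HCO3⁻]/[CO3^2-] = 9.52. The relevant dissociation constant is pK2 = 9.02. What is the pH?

pH = 8.04

From K2 = [H⁺][CO3^2-]/[HCO3⁻]:  pH = pK2 − log₁₀([HCO3⁻]/[CO3^2-])
log₁₀(9.52) = +0.979
pH = 9.02 − (+0.979) = 8.04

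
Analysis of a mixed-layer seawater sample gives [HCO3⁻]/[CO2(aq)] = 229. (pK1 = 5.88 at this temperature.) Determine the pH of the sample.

From K1 = [H⁺][HCO3⁻]/[CO2(aq)]:  pH = pK1 + log₁₀([HCO3⁻]/[CO2(aq)])
log₁₀(229) = +2.360
pH = 5.88 + (+2.360) = 8.24

pH = 8.24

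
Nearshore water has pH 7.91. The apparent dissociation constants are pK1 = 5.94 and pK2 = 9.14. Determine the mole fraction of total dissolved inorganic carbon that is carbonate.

α₂ = 1 / (1 + [H⁺]/K2 + [H⁺]²/(K1K2)) = 1 / (1 + 10^+1.23 + 10^-0.74)
   = 1 / (1 + 16.982 + 0.18197) = 1/18.164 = 0.05505

α₂ = 0.0551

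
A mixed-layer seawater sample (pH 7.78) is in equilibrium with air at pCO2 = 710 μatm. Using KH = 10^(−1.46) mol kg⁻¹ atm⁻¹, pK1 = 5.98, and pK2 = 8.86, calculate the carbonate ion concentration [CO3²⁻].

[CO3²⁻] = 0.129 mmol/kg

[CO2*] = KH · pCO2 = 10^(−1.46) × 710×10^-6 = 2.462×10^-5 mol/kg
α₀ = 1/(1 + K1/[H⁺] + K1K2/[H⁺]²) = 1/(1 + 10^+1.80 + 10^+0.72) = 0.01442
DIC = [CO2*]/α₀ = 2.462×10^-5 / 0.01442 = 1.707 mmol/kg
[CO3²⁻] = α₂·DIC; α₂ = 0.07568, so [CO3²⁻] = 0.07568 × 1.707 = 0.129 mmol/kg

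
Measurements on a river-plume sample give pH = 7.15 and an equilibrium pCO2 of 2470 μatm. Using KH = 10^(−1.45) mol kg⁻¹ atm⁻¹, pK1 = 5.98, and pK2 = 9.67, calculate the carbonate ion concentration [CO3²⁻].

[CO2*] = KH · pCO2 = 10^(−1.45) × 2470×10^-6 = 8.764×10^-5 mol/kg
α₀ = 1/(1 + K1/[H⁺] + K1K2/[H⁺]²) = 1/(1 + 10^+1.17 + 10^-1.35) = 0.06315
DIC = [CO2*]/α₀ = 8.764×10^-5 / 0.06315 = 1.388 mmol/kg
[CO3²⁻] = α₂·DIC; α₂ = 0.002821, so [CO3²⁻] = 0.002821 × 1.388 = 0.00391 mmol/kg = 3.91 μmol/kg

[CO3²⁻] = 3.91 μmol/kg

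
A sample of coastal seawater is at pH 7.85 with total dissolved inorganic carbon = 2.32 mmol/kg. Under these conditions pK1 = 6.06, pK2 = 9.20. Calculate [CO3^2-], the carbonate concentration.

α₂ = 1 / (1 + [H⁺]/K2 + [H⁺]²/(K1K2)) = 1 / (1 + 10^+1.35 + 10^-0.44)
   = 1 / (1 + 22.387 + 0.36308) = 1/23.750 = 0.04210
[CO3²⁻] = α₂ × DIC = 0.04210 × 2.32 = 0.0977 mmol/kg

[CO3²⁻] = 0.0977 mmol/kg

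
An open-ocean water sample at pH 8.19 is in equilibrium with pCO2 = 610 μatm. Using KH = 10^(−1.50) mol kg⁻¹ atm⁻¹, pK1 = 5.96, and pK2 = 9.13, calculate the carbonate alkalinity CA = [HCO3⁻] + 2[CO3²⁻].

CA = 4.03 mmol/kg

[CO2*] = KH · pCO2 = 10^(−1.50) × 610×10^-6 = 1.929×10^-5 mol/kg
α₀ = 1/(1 + K1/[H⁺] + K1K2/[H⁺]²) = 1/(1 + 10^+2.23 + 10^+1.29) = 0.005254
DIC = [CO2*]/α₀ = 1.929×10^-5 / 0.005254 = 3.671 mmol/kg
CA = (α₁ + 2α₂)·DIC = (0.8923 + 2×0.1024) × 3.671 = 4.03 mmol/kg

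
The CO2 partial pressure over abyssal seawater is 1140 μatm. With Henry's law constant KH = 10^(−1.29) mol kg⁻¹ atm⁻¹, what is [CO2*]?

[CO2*] = 58.5 μmol/kg

KH = 10^(−1.29) = 5.129×10^-2 mol kg⁻¹ atm⁻¹
[CO2*] = KH · pCO2 = 5.129×10^-2 × 1140×10^-6 atm = 5.85×10^-5 mol/kg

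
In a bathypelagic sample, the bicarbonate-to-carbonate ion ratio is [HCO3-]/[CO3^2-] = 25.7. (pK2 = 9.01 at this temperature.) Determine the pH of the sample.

From K2 = [H⁺][CO3^2-]/[HCO3-]:  pH = pK2 − log₁₀([HCO3-]/[CO3^2-])
log₁₀(25.7) = +1.410
pH = 9.01 − (+1.410) = 7.60

pH = 7.60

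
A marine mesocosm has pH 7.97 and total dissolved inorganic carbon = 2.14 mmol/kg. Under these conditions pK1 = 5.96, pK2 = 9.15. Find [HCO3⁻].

[HCO3⁻] = 1.99 mmol/kg

α₁ = 1 / (1 + [H⁺]/K1 + K2/[H⁺]) = 1 / (1 + 10^-2.01 + 10^-1.18)
   = 1 / (1 + 0.0097724 + 0.066069) = 1/1.0758 = 0.9295
[HCO3⁻] = α₁ × DIC = 0.9295 × 2.14 = 1.99 mmol/kg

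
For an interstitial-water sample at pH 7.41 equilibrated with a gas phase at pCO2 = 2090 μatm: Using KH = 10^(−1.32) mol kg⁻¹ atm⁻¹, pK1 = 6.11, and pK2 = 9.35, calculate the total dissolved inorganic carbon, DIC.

[CO2*] = KH · pCO2 = 10^(−1.32) × 2090×10^-6 = 1.000×10^-4 mol/kg
α₀ = 1/(1 + K1/[H⁺] + K1K2/[H⁺]²) = 1/(1 + 10^+1.30 + 10^-0.64) = 0.04721
DIC = [CO2*]/α₀ = 1.000×10^-4 / 0.04721 = 2.12 mmol/kg

DIC = 2.12 mmol/kg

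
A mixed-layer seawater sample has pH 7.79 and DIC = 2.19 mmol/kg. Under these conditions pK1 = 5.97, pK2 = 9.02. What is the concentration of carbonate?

[CO3²⁻] = 0.120 mmol/kg

α₂ = 1 / (1 + [H⁺]/K2 + [H⁺]²/(K1K2)) = 1 / (1 + 10^+1.23 + 10^-0.59)
   = 1 / (1 + 16.982 + 0.25704) = 1/18.239 = 0.05483
[CO3²⁻] = α₂ × DIC = 0.05483 × 2.19 = 0.120 mmol/kg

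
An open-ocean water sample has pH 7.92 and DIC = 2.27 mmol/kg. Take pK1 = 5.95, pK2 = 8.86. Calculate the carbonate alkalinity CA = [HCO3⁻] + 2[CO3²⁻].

CA = [HCO3⁻] + 2[CO3²⁻] = (α₁ + 2α₂)·DIC
At pH 7.92: [H⁺]/K1 = 10^-1.97 = 0.010715, K2/[H⁺] = 10^-0.94 = 0.11482
α₁ = 1/(1 + 0.010715 + 0.11482) = 1/1.1255 = 0.8885; α₂ = α₁·K2/[H⁺] = 0.1020
α₁ + 2α₂ = 1.0925
CA = 1.0925 × 2.27 = 2.48 mmol/kg

CA = 2.48 mmol/kg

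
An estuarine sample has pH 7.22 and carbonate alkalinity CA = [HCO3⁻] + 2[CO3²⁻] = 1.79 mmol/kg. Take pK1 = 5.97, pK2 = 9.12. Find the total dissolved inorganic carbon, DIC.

DIC = 1.87 mmol/kg

CA = [HCO3⁻] + 2[CO3²⁻] = (α₁ + 2α₂)·DIC
At pH 7.22: [H⁺]/K1 = 10^-1.25 = 0.056234, K2/[H⁺] = 10^-1.90 = 0.012589
α₁ = 1/(1 + 0.056234 + 0.012589) = 1/1.0688 = 0.9356; α₂ = α₁·K2/[H⁺] = 0.01178
α₁ + 2α₂ = 0.9592
DIC = CA / (α₁ + 2α₂) = 1.79 / 0.9592 = 1.87 mmol/kg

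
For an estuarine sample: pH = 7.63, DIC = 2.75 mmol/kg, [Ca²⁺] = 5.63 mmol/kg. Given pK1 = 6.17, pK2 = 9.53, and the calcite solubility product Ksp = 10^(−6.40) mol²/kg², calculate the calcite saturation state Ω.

α₂ = 1 / (1 + [H⁺]/K2 + [H⁺]²/(K1K2)) = 1 / (1 + 10^+1.90 + 10^+0.44)
   = 1 / (1 + 79.433 + 2.7542) = 1/83.187 = 0.01202
[CO3²⁻] = α₂ × DIC = 0.01202 × 2.75 = 0.03306 mmol/kg
Ksp = 10^(−6.40) = 3.981×10^-7
Ω = [Ca²⁺][CO3²⁻]/Ksp = (5.63×10^-3)(3.306×10^-5) / 3.981×10^-7 = 0.468

Ω = 0.468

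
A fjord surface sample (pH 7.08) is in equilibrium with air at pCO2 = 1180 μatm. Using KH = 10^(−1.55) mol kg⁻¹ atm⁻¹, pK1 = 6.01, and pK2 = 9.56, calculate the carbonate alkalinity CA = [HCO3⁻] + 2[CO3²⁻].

CA = 0.393 mmol/kg

[CO2*] = KH · pCO2 = 10^(−1.55) × 1180×10^-6 = 3.326×10^-5 mol/kg
α₀ = 1/(1 + K1/[H⁺] + K1K2/[H⁺]²) = 1/(1 + 10^+1.07 + 10^-1.41) = 0.07820
DIC = [CO2*]/α₀ = 3.326×10^-5 / 0.07820 = 0.4253 mmol/kg
CA = (α₁ + 2α₂)·DIC = (0.9188 + 2×0.003042) × 0.4253 = 0.393 mmol/kg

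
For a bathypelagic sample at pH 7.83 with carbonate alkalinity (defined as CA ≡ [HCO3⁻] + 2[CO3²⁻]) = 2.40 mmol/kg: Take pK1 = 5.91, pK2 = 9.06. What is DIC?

CA = [HCO3⁻] + 2[CO3²⁻] = (α₁ + 2α₂)·DIC
At pH 7.83: [H⁺]/K1 = 10^-1.92 = 0.012023, K2/[H⁺] = 10^-1.23 = 0.058884
α₁ = 1/(1 + 0.012023 + 0.058884) = 1/1.0709 = 0.9338; α₂ = α₁·K2/[H⁺] = 0.05499
α₁ + 2α₂ = 1.0438
DIC = CA / (α₁ + 2α₂) = 2.40 / 1.0438 = 2.30 mmol/kg

DIC = 2.30 mmol/kg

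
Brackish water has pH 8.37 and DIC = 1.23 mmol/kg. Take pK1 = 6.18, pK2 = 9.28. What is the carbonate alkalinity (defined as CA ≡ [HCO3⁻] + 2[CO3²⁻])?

CA = [HCO3⁻] + 2[CO3²⁻] = (α₁ + 2α₂)·DIC
At pH 8.37: [H⁺]/K1 = 10^-2.19 = 0.0064565, K2/[H⁺] = 10^-0.91 = 0.12303
α₁ = 1/(1 + 0.0064565 + 0.12303) = 1/1.1295 = 0.8854; α₂ = α₁·K2/[H⁺] = 0.1089
α₁ + 2α₂ = 1.1032
CA = 1.1032 × 1.23 = 1.36 mmol/kg

CA = 1.36 mmol/kg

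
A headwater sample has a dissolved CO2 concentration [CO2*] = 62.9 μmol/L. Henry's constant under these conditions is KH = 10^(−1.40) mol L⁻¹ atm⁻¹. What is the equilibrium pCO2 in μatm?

KH = 10^(−1.40) = 3.981×10^-2 mol L⁻¹ atm⁻¹
pCO2 = [CO2*]/KH = 62.9×10^-6 / 3.981×10^-2 = 1.58×10^-3 atm = 1580 μatm

pCO2 = 1580 μatm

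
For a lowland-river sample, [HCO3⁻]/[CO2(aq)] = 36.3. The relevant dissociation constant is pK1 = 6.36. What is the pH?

pH = 7.92

From K1 = [H⁺][HCO3⁻]/[CO2(aq)]:  pH = pK1 + log₁₀([HCO3⁻]/[CO2(aq)])
log₁₀(36.3) = +1.560
pH = 6.36 + (+1.560) = 7.92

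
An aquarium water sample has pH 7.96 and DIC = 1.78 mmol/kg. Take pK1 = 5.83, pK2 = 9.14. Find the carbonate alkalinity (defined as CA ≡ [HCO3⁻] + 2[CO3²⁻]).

CA = 1.88 mmol/kg

CA = [HCO3⁻] + 2[CO3²⁻] = (α₁ + 2α₂)·DIC
At pH 7.96: [H⁺]/K1 = 10^-2.13 = 0.0074131, K2/[H⁺] = 10^-1.18 = 0.066069
α₁ = 1/(1 + 0.0074131 + 0.066069) = 1/1.0735 = 0.9315; α₂ = α₁·K2/[H⁺] = 0.06155
α₁ + 2α₂ = 1.0546
CA = 1.0546 × 1.78 = 1.88 mmol/kg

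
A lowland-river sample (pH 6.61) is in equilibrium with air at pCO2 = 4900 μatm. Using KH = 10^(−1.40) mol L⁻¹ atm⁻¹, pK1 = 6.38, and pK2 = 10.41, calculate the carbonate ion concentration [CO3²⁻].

[CO2*] = KH · pCO2 = 10^(−1.40) × 4900×10^-6 = 1.951×10^-4 mol/L
α₀ = 1/(1 + K1/[H⁺] + K1K2/[H⁺]²) = 1/(1 + 10^+0.23 + 10^-3.57) = 0.3706
DIC = [CO2*]/α₀ = 1.951×10^-4 / 0.3706 = 0.5264 mmol/L
[CO3²⁻] = α₂·DIC; α₂ = 9.974×10^-5, so [CO3²⁻] = 9.974×10^-5 × 0.5264 = 5.25×10^-5 mmol/L = 0.0525 μmol/L

[CO3²⁻] = 0.0525 μmol/L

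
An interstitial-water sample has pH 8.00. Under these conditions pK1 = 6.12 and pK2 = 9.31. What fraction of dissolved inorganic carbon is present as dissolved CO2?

α₀ = 1 / (1 + K1/[H⁺] + K1K2/[H⁺]²) = 1 / (1 + 10^+1.88 + 10^+0.57)
   = 1 / (1 + 75.858 + 3.7154) = 1/80.573 = 0.01241

α₀ = 0.0124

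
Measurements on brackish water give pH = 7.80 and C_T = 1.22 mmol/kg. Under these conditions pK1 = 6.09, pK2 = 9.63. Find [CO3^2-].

α₂ = 1 / (1 + [H⁺]/K2 + [H⁺]²/(K1K2)) = 1 / (1 + 10^+1.83 + 10^+0.12)
   = 1 / (1 + 67.608 + 1.3183) = 1/69.927 = 0.01430
[CO3²⁻] = α₂ × DIC = 0.01430 × 1.22 = 0.0174 mmol/kg = 17.4 μmol/kg

[CO3²⁻] = 17.4 μmol/kg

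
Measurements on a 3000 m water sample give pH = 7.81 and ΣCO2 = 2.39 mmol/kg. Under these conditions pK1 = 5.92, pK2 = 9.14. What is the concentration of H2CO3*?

[CO2*] = 0.0291 mmol/kg

α₀ = 1 / (1 + K1/[H⁺] + K1K2/[H⁺]²) = 1 / (1 + 10^+1.89 + 10^+0.56)
   = 1 / (1 + 77.625 + 3.6308) = 1/82.255 = 0.01216
[CO2*] = α₀ × DIC = 0.01216 × 2.39 = 0.0291 mmol/kg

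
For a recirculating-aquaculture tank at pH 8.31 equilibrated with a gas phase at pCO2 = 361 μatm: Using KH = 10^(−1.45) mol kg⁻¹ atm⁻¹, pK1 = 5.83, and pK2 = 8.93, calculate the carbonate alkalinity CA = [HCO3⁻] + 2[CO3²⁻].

[CO2*] = KH · pCO2 = 10^(−1.45) × 361×10^-6 = 1.281×10^-5 mol/kg
α₀ = 1/(1 + K1/[H⁺] + K1K2/[H⁺]²) = 1/(1 + 10^+2.48 + 10^+1.86) = 0.002664
DIC = [CO2*]/α₀ = 1.281×10^-5 / 0.002664 = 4.809 mmol/kg
CA = (α₁ + 2α₂)·DIC = (0.8044 + 2×0.1930) × 4.809 = 5.72 mmol/kg

CA = 5.72 mmol/kg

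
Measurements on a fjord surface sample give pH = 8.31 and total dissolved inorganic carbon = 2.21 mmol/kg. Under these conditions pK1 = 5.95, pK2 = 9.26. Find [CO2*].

α₀ = 1 / (1 + K1/[H⁺] + K1K2/[H⁺]²) = 1 / (1 + 10^+2.36 + 10^+1.41)
   = 1 / (1 + 229.09 + 25.704) = 1/255.79 = 0.003909
[CO2*] = α₀ × DIC = 0.003909 × 2.21 = 0.00864 mmol/kg = 8.64 μmol/kg

[CO2*] = 8.64 μmol/kg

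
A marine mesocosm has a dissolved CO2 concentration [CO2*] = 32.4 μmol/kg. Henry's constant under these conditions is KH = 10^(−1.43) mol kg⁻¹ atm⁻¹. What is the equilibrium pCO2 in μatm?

KH = 10^(−1.43) = 3.715×10^-2 mol kg⁻¹ atm⁻¹
pCO2 = [CO2*]/KH = 32.4×10^-6 / 3.715×10^-2 = 8.72×10^-4 atm = 872 μatm

pCO2 = 872 μatm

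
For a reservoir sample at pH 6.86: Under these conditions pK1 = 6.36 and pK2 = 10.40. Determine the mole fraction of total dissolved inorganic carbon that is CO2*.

α₀ = 0.240

α₀ = 1 / (1 + K1/[H⁺] + K1K2/[H⁺]²) = 1 / (1 + 10^+0.50 + 10^-3.04)
   = 1 / (1 + 3.1623 + 0.00091201) = 1/4.1632 = 0.2402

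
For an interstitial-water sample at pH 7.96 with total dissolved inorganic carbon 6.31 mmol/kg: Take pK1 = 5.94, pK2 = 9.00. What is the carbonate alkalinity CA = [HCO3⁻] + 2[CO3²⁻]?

CA = 6.78 mmol/kg

CA = [HCO3⁻] + 2[CO3²⁻] = (α₁ + 2α₂)·DIC
At pH 7.96: [H⁺]/K1 = 10^-2.02 = 0.0095499, K2/[H⁺] = 10^-1.04 = 0.091201
α₁ = 1/(1 + 0.0095499 + 0.091201) = 1/1.1008 = 0.9085; α₂ = α₁·K2/[H⁺] = 0.08285
α₁ + 2α₂ = 1.0742
CA = 1.0742 × 6.31 = 6.78 mmol/kg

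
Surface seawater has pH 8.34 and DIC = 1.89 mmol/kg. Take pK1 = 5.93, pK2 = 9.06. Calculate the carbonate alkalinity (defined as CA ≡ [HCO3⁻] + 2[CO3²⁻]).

CA = [HCO3⁻] + 2[CO3²⁻] = (α₁ + 2α₂)·DIC
At pH 8.34: [H⁺]/K1 = 10^-2.41 = 0.0038905, K2/[H⁺] = 10^-0.72 = 0.19055
α₁ = 1/(1 + 0.0038905 + 0.19055) = 1/1.1944 = 0.8372; α₂ = α₁·K2/[H⁺] = 0.1595
α₁ + 2α₂ = 1.1563
CA = 1.1563 × 1.89 = 2.19 mmol/kg

CA = 2.19 mmol/kg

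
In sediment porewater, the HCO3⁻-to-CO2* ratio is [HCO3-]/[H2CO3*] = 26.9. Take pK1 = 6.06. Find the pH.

From K1 = [H⁺][HCO3-]/[H2CO3*]:  pH = pK1 + log₁₀([HCO3-]/[H2CO3*])
log₁₀(26.9) = +1.430
pH = 6.06 + (+1.430) = 7.49

pH = 7.49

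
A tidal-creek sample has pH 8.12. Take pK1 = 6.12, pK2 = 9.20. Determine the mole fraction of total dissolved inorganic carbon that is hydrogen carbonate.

α₁ = 1 / (1 + [H⁺]/K1 + K2/[H⁺]) = 1 / (1 + 10^-2.00 + 10^-1.08)
   = 1 / (1 + 0.010000 + 0.083176) = 1/1.0932 = 0.9148

α₁ = 0.915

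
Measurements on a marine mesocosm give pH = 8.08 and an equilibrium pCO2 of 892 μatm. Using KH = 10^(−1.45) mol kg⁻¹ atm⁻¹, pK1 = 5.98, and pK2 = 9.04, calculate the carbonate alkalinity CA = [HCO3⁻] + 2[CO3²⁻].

[CO2*] = KH · pCO2 = 10^(−1.45) × 892×10^-6 = 3.165×10^-5 mol/kg
α₀ = 1/(1 + K1/[H⁺] + K1K2/[H⁺]²) = 1/(1 + 10^+2.10 + 10^+1.14) = 0.007108
DIC = [CO2*]/α₀ = 3.165×10^-5 / 0.007108 = 4.453 mmol/kg
CA = (α₁ + 2α₂)·DIC = (0.8948 + 2×0.09811) × 4.453 = 4.86 mmol/kg

CA = 4.86 mmol/kg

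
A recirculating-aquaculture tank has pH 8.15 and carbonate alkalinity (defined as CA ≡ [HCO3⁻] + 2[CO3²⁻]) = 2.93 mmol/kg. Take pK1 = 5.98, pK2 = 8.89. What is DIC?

CA = [HCO3⁻] + 2[CO3²⁻] = (α₁ + 2α₂)·DIC
At pH 8.15: [H⁺]/K1 = 10^-2.17 = 0.0067608, K2/[H⁺] = 10^-0.74 = 0.18197
α₁ = 1/(1 + 0.0067608 + 0.18197) = 1/1.1887 = 0.8412; α₂ = α₁·K2/[H⁺] = 0.1531
α₁ + 2α₂ = 1.1474
DIC = CA / (α₁ + 2α₂) = 2.93 / 1.1474 = 2.55 mmol/kg

DIC = 2.55 mmol/kg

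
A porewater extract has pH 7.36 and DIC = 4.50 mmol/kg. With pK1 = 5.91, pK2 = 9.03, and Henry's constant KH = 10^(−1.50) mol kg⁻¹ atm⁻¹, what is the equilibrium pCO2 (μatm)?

pCO2 = 4780 μatm

α₀ = 1 / (1 + K1/[H⁺] + K1K2/[H⁺]²) = 1 / (1 + 10^+1.45 + 10^-0.22)
   = 1 / (1 + 28.184 + 0.60256) = 1/29.786 = 0.03357
[CO2*] = α₀ × DIC = 0.03357 × 4.50 = 0.1511 mmol/kg
pCO2 = [CO2*]/KH = 1.511×10^-4 / 3.162×10^-2 = 4780 μatm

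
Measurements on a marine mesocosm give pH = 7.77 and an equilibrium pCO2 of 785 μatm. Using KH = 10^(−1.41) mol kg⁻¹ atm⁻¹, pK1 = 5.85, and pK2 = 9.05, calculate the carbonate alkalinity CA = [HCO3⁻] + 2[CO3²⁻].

[CO2*] = KH · pCO2 = 10^(−1.41) × 785×10^-6 = 3.054×10^-5 mol/kg
α₀ = 1/(1 + K1/[H⁺] + K1K2/[H⁺]²) = 1/(1 + 10^+1.92 + 10^+0.64) = 0.01129
DIC = [CO2*]/α₀ = 3.054×10^-5 / 0.01129 = 2.704 mmol/kg
CA = (α₁ + 2α₂)·DIC = (0.9394 + 2×0.04930) × 2.704 = 2.81 mmol/kg

CA = 2.81 mmol/kg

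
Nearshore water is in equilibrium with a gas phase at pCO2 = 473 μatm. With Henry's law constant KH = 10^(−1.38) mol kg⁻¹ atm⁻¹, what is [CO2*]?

[CO2*] = 19.7 μmol/kg

KH = 10^(−1.38) = 4.169×10^-2 mol kg⁻¹ atm⁻¹
[CO2*] = KH · pCO2 = 4.169×10^-2 × 473×10^-6 atm = 1.97×10^-5 mol/kg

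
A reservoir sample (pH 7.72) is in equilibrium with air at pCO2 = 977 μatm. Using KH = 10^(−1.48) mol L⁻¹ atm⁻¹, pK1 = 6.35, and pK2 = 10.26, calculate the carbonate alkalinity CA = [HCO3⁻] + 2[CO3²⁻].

[CO2*] = KH · pCO2 = 10^(−1.48) × 977×10^-6 = 3.235×10^-5 mol/L
α₀ = 1/(1 + K1/[H⁺] + K1K2/[H⁺]²) = 1/(1 + 10^+1.37 + 10^-1.17) = 0.04080
DIC = [CO2*]/α₀ = 3.235×10^-5 / 0.04080 = 0.7929 mmol/L
CA = (α₁ + 2α₂)·DIC = (0.9564 + 2×0.002758) × 0.7929 = 0.763 mmol/L

CA = 0.763 mmol/L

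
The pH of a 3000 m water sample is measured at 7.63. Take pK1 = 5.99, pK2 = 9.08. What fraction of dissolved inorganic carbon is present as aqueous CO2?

α₀ = 0.0216

α₀ = 1 / (1 + K1/[H⁺] + K1K2/[H⁺]²) = 1 / (1 + 10^+1.64 + 10^+0.19)
   = 1 / (1 + 43.652 + 1.5488) = 1/46.200 = 0.02164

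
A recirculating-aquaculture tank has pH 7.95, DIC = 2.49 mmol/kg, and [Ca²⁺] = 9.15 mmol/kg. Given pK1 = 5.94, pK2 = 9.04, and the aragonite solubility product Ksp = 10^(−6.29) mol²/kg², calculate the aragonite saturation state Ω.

Ω = 3.31

α₂ = 1 / (1 + [H⁺]/K2 + [H⁺]²/(K1K2)) = 1 / (1 + 10^+1.09 + 10^-0.92)
   = 1 / (1 + 12.303 + 0.12023) = 1/13.423 = 0.07450
[CO3²⁻] = α₂ × DIC = 0.07450 × 2.49 = 0.1855 mmol/kg
Ksp = 10^(−6.29) = 5.129×10^-7
Ω = [Ca²⁺][CO3²⁻]/Ksp = (9.15×10^-3)(1.855×10^-4) / 5.129×10^-7 = 3.31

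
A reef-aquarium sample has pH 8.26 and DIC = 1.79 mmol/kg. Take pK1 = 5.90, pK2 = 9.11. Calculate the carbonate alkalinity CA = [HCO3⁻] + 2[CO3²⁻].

CA = 2.00 mmol/kg

CA = [HCO3⁻] + 2[CO3²⁻] = (α₁ + 2α₂)·DIC
At pH 8.26: [H⁺]/K1 = 10^-2.36 = 0.0043652, K2/[H⁺] = 10^-0.85 = 0.14125
α₁ = 1/(1 + 0.0043652 + 0.14125) = 1/1.1456 = 0.8729; α₂ = α₁·K2/[H⁺] = 0.1233
α₁ + 2α₂ = 1.1195
CA = 1.1195 × 1.79 = 2.00 mmol/kg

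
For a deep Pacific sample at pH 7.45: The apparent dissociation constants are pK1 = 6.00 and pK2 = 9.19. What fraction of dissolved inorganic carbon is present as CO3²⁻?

α₂ = 1 / (1 + [H⁺]/K2 + [H⁺]²/(K1K2)) = 1 / (1 + 10^+1.74 + 10^+0.29)
   = 1 / (1 + 54.954 + 1.9498) = 1/57.904 = 0.01727

α₂ = 0.0173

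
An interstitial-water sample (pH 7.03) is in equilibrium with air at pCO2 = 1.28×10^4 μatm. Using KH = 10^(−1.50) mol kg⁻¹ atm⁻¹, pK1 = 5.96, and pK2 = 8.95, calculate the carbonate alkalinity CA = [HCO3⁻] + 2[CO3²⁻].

CA = 4.87 mmol/kg

[CO2*] = KH · pCO2 = 10^(−1.50) × 1.28×10^4×10^-6 = 4.048×10^-4 mol/kg
α₀ = 1/(1 + K1/[H⁺] + K1K2/[H⁺]²) = 1/(1 + 10^+1.07 + 10^-0.85) = 0.07758
DIC = [CO2*]/α₀ = 4.048×10^-4 / 0.07758 = 5.218 mmol/kg
CA = (α₁ + 2α₂)·DIC = (0.9115 + 2×0.01096) × 5.218 = 4.87 mmol/kg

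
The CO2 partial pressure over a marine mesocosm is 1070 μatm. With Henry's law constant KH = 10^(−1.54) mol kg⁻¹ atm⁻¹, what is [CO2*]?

[CO2*] = 30.9 μmol/kg

KH = 10^(−1.54) = 2.884×10^-2 mol kg⁻¹ atm⁻¹
[CO2*] = KH · pCO2 = 2.884×10^-2 × 1070×10^-6 atm = 3.09×10^-5 mol/kg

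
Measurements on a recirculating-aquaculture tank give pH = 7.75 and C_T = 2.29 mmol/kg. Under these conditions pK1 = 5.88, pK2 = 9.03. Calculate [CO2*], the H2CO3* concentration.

α₀ = 1 / (1 + K1/[H⁺] + K1K2/[H⁺]²) = 1 / (1 + 10^+1.87 + 10^+0.59)
   = 1 / (1 + 74.131 + 3.8905) = 1/79.021 = 0.01265
[CO2*] = α₀ × DIC = 0.01265 × 2.29 = 0.0290 mmol/kg

[CO2*] = 0.0290 mmol/kg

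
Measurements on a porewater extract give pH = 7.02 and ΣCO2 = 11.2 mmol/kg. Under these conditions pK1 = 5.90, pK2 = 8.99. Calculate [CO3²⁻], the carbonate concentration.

[CO3²⁻] = 0.110 mmol/kg

α₂ = 1 / (1 + [H⁺]/K2 + [H⁺]²/(K1K2)) = 1 / (1 + 10^+1.97 + 10^+0.85)
   = 1 / (1 + 93.325 + 7.0795) = 1/101.40 = 0.009861
[CO3²⁻] = α₂ × DIC = 0.009861 × 11.2 = 0.110 mmol/kg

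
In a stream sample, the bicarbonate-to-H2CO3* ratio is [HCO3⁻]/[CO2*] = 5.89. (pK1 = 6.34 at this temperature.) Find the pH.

From K1 = [H⁺][HCO3⁻]/[CO2*]:  pH = pK1 + log₁₀([HCO3⁻]/[CO2*])
log₁₀(5.89) = +0.770
pH = 6.34 + (+0.770) = 7.11

pH = 7.11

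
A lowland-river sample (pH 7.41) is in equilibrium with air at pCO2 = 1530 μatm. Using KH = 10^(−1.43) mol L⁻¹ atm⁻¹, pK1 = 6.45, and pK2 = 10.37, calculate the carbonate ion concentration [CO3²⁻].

[CO3²⁻] = 0.568 μmol/L

[CO2*] = KH · pCO2 = 10^(−1.43) × 1530×10^-6 = 5.684×10^-5 mol/L
α₀ = 1/(1 + K1/[H⁺] + K1K2/[H⁺]²) = 1/(1 + 10^+0.96 + 10^-2.00) = 0.09872
DIC = [CO2*]/α₀ = 5.684×10^-5 / 0.09872 = 0.5758 mmol/L
[CO3²⁻] = α₂·DIC; α₂ = 0.0009872, so [CO3²⁻] = 0.0009872 × 0.5758 = 0.000568 mmol/L = 0.568 μmol/L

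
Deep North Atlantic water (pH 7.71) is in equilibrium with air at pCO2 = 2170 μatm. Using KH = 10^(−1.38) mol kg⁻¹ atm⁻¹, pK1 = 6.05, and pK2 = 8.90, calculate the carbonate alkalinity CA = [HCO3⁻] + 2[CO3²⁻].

CA = 4.67 mmol/kg

[CO2*] = KH · pCO2 = 10^(−1.38) × 2170×10^-6 = 9.046×10^-5 mol/kg
α₀ = 1/(1 + K1/[H⁺] + K1K2/[H⁺]²) = 1/(1 + 10^+1.66 + 10^+0.47) = 0.02014
DIC = [CO2*]/α₀ = 9.046×10^-5 / 0.02014 = 4.492 mmol/kg
CA = (α₁ + 2α₂)·DIC = (0.9204 + 2×0.05943) × 4.492 = 4.67 mmol/kg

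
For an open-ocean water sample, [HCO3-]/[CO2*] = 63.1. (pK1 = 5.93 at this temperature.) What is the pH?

From K1 = [H⁺][HCO3-]/[CO2*]:  pH = pK1 + log₁₀([HCO3-]/[CO2*])
log₁₀(63.1) = +1.800
pH = 5.93 + (+1.800) = 7.73

pH = 7.73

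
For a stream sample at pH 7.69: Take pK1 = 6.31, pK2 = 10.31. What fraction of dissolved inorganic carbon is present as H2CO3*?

α₀ = 0.0399

α₀ = 1 / (1 + K1/[H⁺] + K1K2/[H⁺]²) = 1 / (1 + 10^+1.38 + 10^-1.24)
   = 1 / (1 + 23.988 + 0.057544) = 1/25.046 = 0.03993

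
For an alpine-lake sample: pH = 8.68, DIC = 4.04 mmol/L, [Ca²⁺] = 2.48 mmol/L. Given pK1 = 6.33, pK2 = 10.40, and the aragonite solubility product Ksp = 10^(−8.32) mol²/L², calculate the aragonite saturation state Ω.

α₂ = 1 / (1 + [H⁺]/K2 + [H⁺]²/(K1K2)) = 1 / (1 + 10^+1.72 + 10^-0.63)
   = 1 / (1 + 52.481 + 0.23442) = 1/53.715 = 0.01862
[CO3²⁻] = α₂ × DIC = 0.01862 × 4.04 = 0.07521 mmol/L
Ksp = 10^(−8.32) = 4.786×10^-9
Ω = [Ca²⁺][CO3²⁻]/Ksp = (2.48×10^-3)(7.521×10^-5) / 4.786×10^-9 = 39.0

Ω = 39.0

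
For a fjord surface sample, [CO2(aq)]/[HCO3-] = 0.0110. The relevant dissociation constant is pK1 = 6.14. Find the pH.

From K1 = [H⁺][HCO3-]/[CO2(aq)]:  pH = pK1 − log₁₀([CO2(aq)]/[HCO3-])
log₁₀(0.0110) = -1.959
pH = 6.14 − (-1.959) = 8.10

pH = 8.10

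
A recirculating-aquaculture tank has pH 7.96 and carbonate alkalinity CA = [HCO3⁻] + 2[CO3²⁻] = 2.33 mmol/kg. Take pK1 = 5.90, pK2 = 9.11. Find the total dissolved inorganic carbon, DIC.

CA = [HCO3⁻] + 2[CO3²⁻] = (α₁ + 2α₂)·DIC
At pH 7.96: [H⁺]/K1 = 10^-2.06 = 0.0087096, K2/[H⁺] = 10^-1.15 = 0.070795
α₁ = 1/(1 + 0.0087096 + 0.070795) = 1/1.0795 = 0.9264; α₂ = α₁·K2/[H⁺] = 0.06558
α₁ + 2α₂ = 1.0575
DIC = CA / (α₁ + 2α₂) = 2.33 / 1.0575 = 2.20 mmol/kg

DIC = 2.20 mmol/kg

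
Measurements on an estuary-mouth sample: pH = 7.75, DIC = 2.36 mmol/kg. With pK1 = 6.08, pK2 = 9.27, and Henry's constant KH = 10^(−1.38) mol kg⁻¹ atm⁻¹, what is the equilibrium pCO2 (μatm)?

pCO2 = 1150 μatm

α₀ = 1 / (1 + K1/[H⁺] + K1K2/[H⁺]²) = 1 / (1 + 10^+1.67 + 10^+0.15)
   = 1 / (1 + 46.774 + 1.4125) = 1/49.186 = 0.02033
[CO2*] = α₀ × DIC = 0.02033 × 2.36 = 0.04798 mmol/kg
pCO2 = [CO2*]/KH = 4.798×10^-5 / 4.169×10^-2 = 1150 μatm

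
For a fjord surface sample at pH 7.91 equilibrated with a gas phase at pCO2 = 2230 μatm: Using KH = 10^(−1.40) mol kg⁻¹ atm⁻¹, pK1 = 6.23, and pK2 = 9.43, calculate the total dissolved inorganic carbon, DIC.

[CO2*] = KH · pCO2 = 10^(−1.40) × 2230×10^-6 = 8.878×10^-5 mol/kg
α₀ = 1/(1 + K1/[H⁺] + K1K2/[H⁺]²) = 1/(1 + 10^+1.68 + 10^+0.16) = 0.01988
DIC = [CO2*]/α₀ = 8.878×10^-5 / 0.01988 = 4.47 mmol/kg

DIC = 4.47 mmol/kg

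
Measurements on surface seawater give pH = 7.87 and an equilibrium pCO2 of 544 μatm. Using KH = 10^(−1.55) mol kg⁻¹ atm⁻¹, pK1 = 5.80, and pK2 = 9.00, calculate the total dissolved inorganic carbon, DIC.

DIC = 1.95 mmol/kg

[CO2*] = KH · pCO2 = 10^(−1.55) × 544×10^-6 = 1.533×10^-5 mol/kg
α₀ = 1/(1 + K1/[H⁺] + K1K2/[H⁺]²) = 1/(1 + 10^+2.07 + 10^+0.94) = 0.007862
DIC = [CO2*]/α₀ = 1.533×10^-5 / 0.007862 = 1.95 mmol/kg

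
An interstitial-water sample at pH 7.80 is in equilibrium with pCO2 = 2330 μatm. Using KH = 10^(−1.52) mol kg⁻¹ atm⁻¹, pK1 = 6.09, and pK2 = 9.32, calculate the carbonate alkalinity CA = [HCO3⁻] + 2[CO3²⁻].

[CO2*] = KH · pCO2 = 10^(−1.52) × 2330×10^-6 = 7.036×10^-5 mol/kg
α₀ = 1/(1 + K1/[H⁺] + K1K2/[H⁺]²) = 1/(1 + 10^+1.71 + 10^+0.19) = 0.01858
DIC = [CO2*]/α₀ = 7.036×10^-5 / 0.01858 = 3.788 mmol/kg
CA = (α₁ + 2α₂)·DIC = (0.9527 + 2×0.02877) × 3.788 = 3.83 mmol/kg

CA = 3.83 mmol/kg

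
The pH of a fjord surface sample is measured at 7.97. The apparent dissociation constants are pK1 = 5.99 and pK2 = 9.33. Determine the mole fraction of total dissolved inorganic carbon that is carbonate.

α₂ = 1 / (1 + [H⁺]/K2 + [H⁺]²/(K1K2)) = 1 / (1 + 10^+1.36 + 10^-0.62)
   = 1 / (1 + 22.909 + 0.23988) = 1/24.149 = 0.04141

α₂ = 0.0414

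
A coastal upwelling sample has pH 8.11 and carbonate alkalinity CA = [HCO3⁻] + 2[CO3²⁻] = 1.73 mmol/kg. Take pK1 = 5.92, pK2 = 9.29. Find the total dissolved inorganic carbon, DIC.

CA = [HCO3⁻] + 2[CO3²⁻] = (α₁ + 2α₂)·DIC
At pH 8.11: [H⁺]/K1 = 10^-2.19 = 0.0064565, K2/[H⁺] = 10^-1.18 = 0.066069
α₁ = 1/(1 + 0.0064565 + 0.066069) = 1/1.0725 = 0.9324; α₂ = α₁·K2/[H⁺] = 0.06160
α₁ + 2α₂ = 1.0556
DIC = CA / (α₁ + 2α₂) = 1.73 / 1.0556 = 1.64 mmol/kg

DIC = 1.64 mmol/kg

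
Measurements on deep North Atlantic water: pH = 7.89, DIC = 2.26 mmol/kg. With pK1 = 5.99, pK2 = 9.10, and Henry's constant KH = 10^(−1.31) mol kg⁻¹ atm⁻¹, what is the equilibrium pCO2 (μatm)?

α₀ = 1 / (1 + K1/[H⁺] + K1K2/[H⁺]²) = 1 / (1 + 10^+1.90 + 10^+0.69)
   = 1 / (1 + 79.433 + 4.8978) = 1/85.331 = 0.01172
[CO2*] = α₀ × DIC = 0.01172 × 2.26 = 0.02649 mmol/kg
pCO2 = [CO2*]/KH = 2.649×10^-5 / 4.898×10^-2 = 541 μatm

pCO2 = 541 μatm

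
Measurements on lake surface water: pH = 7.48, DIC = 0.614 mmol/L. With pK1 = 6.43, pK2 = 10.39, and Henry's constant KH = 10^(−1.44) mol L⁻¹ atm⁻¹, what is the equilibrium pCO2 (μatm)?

pCO2 = 1380 μatm

α₀ = 1 / (1 + K1/[H⁺] + K1K2/[H⁺]²) = 1 / (1 + 10^+1.05 + 10^-1.86)
   = 1 / (1 + 11.220 + 0.013804) = 1/12.234 = 0.08174
[CO2*] = α₀ × DIC = 0.08174 × 0.614 = 0.05019 mmol/L
pCO2 = [CO2*]/KH = 5.019×10^-5 / 3.631×10^-2 = 1380 μatm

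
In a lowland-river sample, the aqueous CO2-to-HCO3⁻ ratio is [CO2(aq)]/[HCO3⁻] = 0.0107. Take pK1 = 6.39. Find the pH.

From K1 = [H⁺][HCO3⁻]/[CO2(aq)]:  pH = pK1 − log₁₀([CO2(aq)]/[HCO3⁻])
log₁₀(0.0107) = -1.971
pH = 6.39 − (-1.971) = 8.36

pH = 8.36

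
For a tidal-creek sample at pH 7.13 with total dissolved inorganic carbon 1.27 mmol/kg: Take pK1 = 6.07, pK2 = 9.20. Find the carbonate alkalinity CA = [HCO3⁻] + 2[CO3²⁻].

CA = [HCO3⁻] + 2[CO3²⁻] = (α₁ + 2α₂)·DIC
At pH 7.13: [H⁺]/K1 = 10^-1.06 = 0.087096, K2/[H⁺] = 10^-2.07 = 0.0085114
α₁ = 1/(1 + 0.087096 + 0.0085114) = 1/1.0956 = 0.9127; α₂ = α₁·K2/[H⁺] = 0.007769
α₁ + 2α₂ = 0.9283
CA = 0.9283 × 1.27 = 1.18 mmol/kg

CA = 1.18 mmol/kg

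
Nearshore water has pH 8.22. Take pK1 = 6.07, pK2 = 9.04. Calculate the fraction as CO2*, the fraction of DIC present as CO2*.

α₀ = 0.00611

α₀ = 1 / (1 + K1/[H⁺] + K1K2/[H⁺]²) = 1 / (1 + 10^+2.15 + 10^+1.33)
   = 1 / (1 + 141.25 + 21.380) = 1/163.63 = 0.006111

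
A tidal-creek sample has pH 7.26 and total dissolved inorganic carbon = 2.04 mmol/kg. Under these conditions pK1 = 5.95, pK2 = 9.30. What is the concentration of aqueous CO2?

α₀ = 1 / (1 + K1/[H⁺] + K1K2/[H⁺]²) = 1 / (1 + 10^+1.31 + 10^-0.73)
   = 1 / (1 + 20.417 + 0.18621) = 1/21.604 = 0.04629
[CO2*] = α₀ × DIC = 0.04629 × 2.04 = 0.0944 mmol/kg

[CO2*] = 0.0944 mmol/kg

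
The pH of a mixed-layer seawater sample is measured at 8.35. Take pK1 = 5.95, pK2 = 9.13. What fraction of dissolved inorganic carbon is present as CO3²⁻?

α₂ = 0.142

α₂ = 1 / (1 + [H⁺]/K2 + [H⁺]²/(K1K2)) = 1 / (1 + 10^+0.78 + 10^-1.62)
   = 1 / (1 + 6.0256 + 0.023988) = 1/7.0496 = 0.1419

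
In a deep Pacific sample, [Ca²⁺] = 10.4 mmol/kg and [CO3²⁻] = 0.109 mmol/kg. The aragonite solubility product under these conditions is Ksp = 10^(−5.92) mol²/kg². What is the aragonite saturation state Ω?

Ksp = 10^(−5.92) = 1.202×10^-6
Ω = [Ca²⁺][CO3²⁻]/Ksp = (10.4×10^-3)(0.109×10^-3) / 1.202×10^-6 = 0.943

Ω = 0.943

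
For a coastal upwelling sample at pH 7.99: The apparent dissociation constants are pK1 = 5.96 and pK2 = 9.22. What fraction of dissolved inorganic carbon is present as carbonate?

α₂ = 0.0551

α₂ = 1 / (1 + [H⁺]/K2 + [H⁺]²/(K1K2)) = 1 / (1 + 10^+1.23 + 10^-0.80)
   = 1 / (1 + 16.982 + 0.15849) = 1/18.141 = 0.05512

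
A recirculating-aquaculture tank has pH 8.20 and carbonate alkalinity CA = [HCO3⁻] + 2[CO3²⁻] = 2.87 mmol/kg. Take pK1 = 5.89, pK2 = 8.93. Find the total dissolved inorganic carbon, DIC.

DIC = 2.49 mmol/kg

CA = [HCO3⁻] + 2[CO3²⁻] = (α₁ + 2α₂)·DIC
At pH 8.20: [H⁺]/K1 = 10^-2.31 = 0.0048978, K2/[H⁺] = 10^-0.73 = 0.18621
α₁ = 1/(1 + 0.0048978 + 0.18621) = 1/1.1911 = 0.8396; α₂ = α₁·K2/[H⁺] = 0.1563
α₁ + 2α₂ = 1.1522
DIC = CA / (α₁ + 2α₂) = 2.87 / 1.1522 = 2.49 mmol/kg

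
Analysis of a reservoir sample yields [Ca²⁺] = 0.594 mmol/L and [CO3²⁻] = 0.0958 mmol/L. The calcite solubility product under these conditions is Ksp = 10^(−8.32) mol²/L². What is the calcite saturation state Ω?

Ω = 11.9

Ksp = 10^(−8.32) = 4.786×10^-9
Ω = [Ca²⁺][CO3²⁻]/Ksp = (0.594×10^-3)(0.0958×10^-3) / 4.786×10^-9 = 11.9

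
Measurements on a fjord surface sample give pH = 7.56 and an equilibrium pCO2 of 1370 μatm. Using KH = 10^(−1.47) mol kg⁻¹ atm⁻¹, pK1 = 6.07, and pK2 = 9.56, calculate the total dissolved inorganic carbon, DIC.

DIC = 1.50 mmol/kg

[CO2*] = KH · pCO2 = 10^(−1.47) × 1370×10^-6 = 4.642×10^-5 mol/kg
α₀ = 1/(1 + K1/[H⁺] + K1K2/[H⁺]²) = 1/(1 + 10^+1.49 + 10^-0.51) = 0.03104
DIC = [CO2*]/α₀ = 4.642×10^-5 / 0.03104 = 1.50 mmol/kg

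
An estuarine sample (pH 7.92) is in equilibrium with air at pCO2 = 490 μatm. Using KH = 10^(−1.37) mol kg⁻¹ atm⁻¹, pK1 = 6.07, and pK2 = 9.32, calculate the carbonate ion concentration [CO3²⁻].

[CO2*] = KH · pCO2 = 10^(−1.37) × 490×10^-6 = 2.090×10^-5 mol/kg
α₀ = 1/(1 + K1/[H⁺] + K1K2/[H⁺]²) = 1/(1 + 10^+1.85 + 10^+0.45) = 0.01340
DIC = [CO2*]/α₀ = 2.090×10^-5 / 0.01340 = 1.560 mmol/kg
[CO3²⁻] = α₂·DIC; α₂ = 0.03777, so [CO3²⁻] = 0.03777 × 1.560 = 0.0589 mmol/kg

[CO3²⁻] = 0.0589 mmol/kg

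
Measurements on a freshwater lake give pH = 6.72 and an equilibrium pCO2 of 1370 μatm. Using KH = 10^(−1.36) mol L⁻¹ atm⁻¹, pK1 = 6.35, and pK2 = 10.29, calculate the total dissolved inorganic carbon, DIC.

DIC = 0.200 mmol/L

[CO2*] = KH · pCO2 = 10^(−1.36) × 1370×10^-6 = 5.980×10^-5 mol/L
α₀ = 1/(1 + K1/[H⁺] + K1K2/[H⁺]²) = 1/(1 + 10^+0.37 + 10^-3.20) = 0.2990
DIC = [CO2*]/α₀ = 5.980×10^-5 / 0.2990 = 0.200 mmol/L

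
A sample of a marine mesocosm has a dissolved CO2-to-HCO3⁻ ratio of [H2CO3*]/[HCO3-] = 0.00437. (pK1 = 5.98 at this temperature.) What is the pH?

From K1 = [H⁺][HCO3-]/[H2CO3*]:  pH = pK1 − log₁₀([H2CO3*]/[HCO3-])
log₁₀(0.00437) = -2.360
pH = 5.98 − (-2.360) = 8.34

pH = 8.34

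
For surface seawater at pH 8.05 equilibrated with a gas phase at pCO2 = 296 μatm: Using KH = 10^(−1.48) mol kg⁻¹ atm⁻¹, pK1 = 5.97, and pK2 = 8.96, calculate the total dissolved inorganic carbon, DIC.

[CO2*] = KH · pCO2 = 10^(−1.48) × 296×10^-6 = 9.801×10^-6 mol/kg
α₀ = 1/(1 + K1/[H⁺] + K1K2/[H⁺]²) = 1/(1 + 10^+2.08 + 10^+1.17) = 0.007352
DIC = [CO2*]/α₀ = 9.801×10^-6 / 0.007352 = 1.33 mmol/kg

DIC = 1.33 mmol/kg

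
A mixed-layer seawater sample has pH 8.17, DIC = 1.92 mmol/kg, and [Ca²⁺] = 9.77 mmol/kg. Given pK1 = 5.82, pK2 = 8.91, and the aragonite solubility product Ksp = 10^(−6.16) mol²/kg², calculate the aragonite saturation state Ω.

Ω = 4.16

α₂ = 1 / (1 + [H⁺]/K2 + [H⁺]²/(K1K2)) = 1 / (1 + 10^+0.74 + 10^-1.61)
   = 1 / (1 + 5.4954 + 0.024547) = 1/6.5200 = 0.1534
[CO3²⁻] = α₂ × DIC = 0.1534 × 1.92 = 0.2945 mmol/kg
Ksp = 10^(−6.16) = 6.918×10^-7
Ω = [Ca²⁺][CO3²⁻]/Ksp = (9.77×10^-3)(2.945×10^-4) / 6.918×10^-7 = 4.16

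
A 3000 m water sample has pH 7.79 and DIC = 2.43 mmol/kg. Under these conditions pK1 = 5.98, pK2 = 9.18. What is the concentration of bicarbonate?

[HCO3⁻] = 2.30 mmol/kg

α₁ = 1 / (1 + [H⁺]/K1 + K2/[H⁺]) = 1 / (1 + 10^-1.81 + 10^-1.39)
   = 1 / (1 + 0.015488 + 0.040738) = 1/1.0562 = 0.9468
[HCO3⁻] = α₁ × DIC = 0.9468 × 2.43 = 2.30 mmol/kg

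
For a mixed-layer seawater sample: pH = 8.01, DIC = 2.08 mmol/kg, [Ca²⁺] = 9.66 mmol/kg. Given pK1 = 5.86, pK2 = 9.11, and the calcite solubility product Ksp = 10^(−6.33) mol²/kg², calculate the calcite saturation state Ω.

α₂ = 1 / (1 + [H⁺]/K2 + [H⁺]²/(K1K2)) = 1 / (1 + 10^+1.10 + 10^-1.05)
   = 1 / (1 + 12.589 + 0.089125) = 1/13.678 = 0.07311
[CO3²⁻] = α₂ × DIC = 0.07311 × 2.08 = 0.1521 mmol/kg
Ksp = 10^(−6.33) = 4.677×10^-7
Ω = [Ca²⁺][CO3²⁻]/Ksp = (9.66×10^-3)(1.521×10^-4) / 4.677×10^-7 = 3.14

Ω = 3.14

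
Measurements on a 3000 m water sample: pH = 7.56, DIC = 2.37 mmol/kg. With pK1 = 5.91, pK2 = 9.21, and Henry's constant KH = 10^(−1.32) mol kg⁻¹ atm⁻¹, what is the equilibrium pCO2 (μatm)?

α₀ = 1 / (1 + K1/[H⁺] + K1K2/[H⁺]²) = 1 / (1 + 10^+1.65 + 10^-0.00)
   = 1 / (1 + 44.668 + 1.0000) = 1/46.668 = 0.02143
[CO2*] = α₀ × DIC = 0.02143 × 2.37 = 0.05078 mmol/kg
pCO2 = [CO2*]/KH = 5.078×10^-5 / 4.786×10^-2 = 1060 μatm

pCO2 = 1060 μatm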